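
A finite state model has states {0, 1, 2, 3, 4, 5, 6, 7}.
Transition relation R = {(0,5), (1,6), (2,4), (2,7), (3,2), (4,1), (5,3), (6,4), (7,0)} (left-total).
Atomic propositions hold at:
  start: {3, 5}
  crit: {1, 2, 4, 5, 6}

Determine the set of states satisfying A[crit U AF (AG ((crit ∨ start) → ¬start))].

{1, 4, 6}

Sat(crit ∨ start) = {1, 2, 3, 4, 5, 6}
Sat(¬start) = {0, 1, 2, 4, 6, 7}
Sat((crit ∨ start) → ¬start) = {0, 1, 2, 4, 6, 7}
AG ((crit ∨ start) → ¬start): greatest fixpoint, start Z0 = {0, 1, 2, 4, 6, 7}, keep only states in Sat with every successor in Z. Z1 = {1, 2, 4, 6, 7}; Z2 = {1, 2, 4, 6}; Z3 = {1, 4, 6}; fixed.
Sat(AG ((crit ∨ start) → ¬start)) = {1, 4, 6}
AF (AG ((crit ∨ start) → ¬start)): least fixpoint, start Z0 = {1, 4, 6}, add states with every successor in Z. Already a fixed point.
Sat(AF (AG ((crit ∨ start) → ¬start))) = {1, 4, 6}
A[crit U AF (AG ((crit ∨ start) → ¬start))]: least fixpoint, start Z0 = Sat(AF (AG ((crit ∨ start) → ¬start))) = {1, 4, 6}, add states in Sat(crit) with every successor in Z. Already a fixed point.
Sat(A[crit U AF (AG ((crit ∨ start) → ¬start))]) = {1, 4, 6}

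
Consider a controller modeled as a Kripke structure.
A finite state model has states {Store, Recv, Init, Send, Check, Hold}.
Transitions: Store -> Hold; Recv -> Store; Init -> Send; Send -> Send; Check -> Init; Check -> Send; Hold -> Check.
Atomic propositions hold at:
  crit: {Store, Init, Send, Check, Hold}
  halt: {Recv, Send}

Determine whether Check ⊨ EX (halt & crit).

Sat(halt & crit) = {Send}
Sat(EX (halt & crit)) = {s : some successor in {Send}} = {Init, Send, Check}
Check ∈ Sat(EX (halt & crit)) = {Init, Send, Check}, so the formula holds at Check.

Yes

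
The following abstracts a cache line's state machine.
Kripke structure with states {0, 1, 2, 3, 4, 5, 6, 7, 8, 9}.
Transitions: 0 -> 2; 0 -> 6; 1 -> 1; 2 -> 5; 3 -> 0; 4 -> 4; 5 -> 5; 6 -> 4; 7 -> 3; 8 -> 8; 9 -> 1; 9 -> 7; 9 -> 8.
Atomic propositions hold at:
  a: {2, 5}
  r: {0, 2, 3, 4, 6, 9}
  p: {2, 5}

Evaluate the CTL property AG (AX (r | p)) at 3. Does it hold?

Yes

Sat(r | p) = {0, 2, 3, 4, 5, 6, 9}
Sat(AX (r | p)) = {s : every successor in {0, 2, 3, 4, 5, 6, 9}} = {0, 2, 3, 4, 5, 6, 7}
AG (AX (r | p)): greatest fixpoint, start Z0 = {0, 2, 3, 4, 5, 6, 7}, keep only states in Sat with every successor in Z. Already a fixed point.
Sat(AG (AX (r | p))) = {0, 2, 3, 4, 5, 6, 7}
3 ∈ Sat(AG (AX (r | p))) = {0, 2, 3, 4, 5, 6, 7}, so the formula holds at 3.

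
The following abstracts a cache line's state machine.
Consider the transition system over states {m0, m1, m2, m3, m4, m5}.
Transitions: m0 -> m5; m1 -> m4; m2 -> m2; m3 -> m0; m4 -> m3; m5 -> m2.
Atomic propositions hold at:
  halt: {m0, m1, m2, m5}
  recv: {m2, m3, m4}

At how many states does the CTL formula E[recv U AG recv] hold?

1

AG recv: greatest fixpoint, start Z0 = {m2, m3, m4}, keep only states in Sat with every successor in Z. Z1 = {m2, m4}; Z2 = {m2}; fixed.
Sat(AG recv) = {m2}
E[recv U AG recv]: least fixpoint, start Z0 = Sat(AG recv) = {m2}, add states in Sat(recv) with some successor in Z. Already a fixed point.
Sat(E[recv U AG recv]) = {m2}
|Sat(E[recv U AG recv])| = |{m2}| = 1.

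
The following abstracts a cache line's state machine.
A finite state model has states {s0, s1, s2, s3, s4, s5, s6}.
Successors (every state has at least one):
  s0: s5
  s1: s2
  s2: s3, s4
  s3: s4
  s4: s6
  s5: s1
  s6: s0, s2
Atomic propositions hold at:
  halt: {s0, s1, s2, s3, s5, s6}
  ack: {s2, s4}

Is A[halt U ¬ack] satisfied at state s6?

Sat(¬ack) = {s0, s1, s3, s5, s6}
A[halt U ¬ack]: least fixpoint, start Z0 = Sat(¬ack) = {s0, s1, s3, s5, s6}, add states in Sat(halt) with every successor in Z. Already a fixed point.
Sat(A[halt U ¬ack]) = {s0, s1, s3, s5, s6}
s6 ∈ Sat(A[halt U ¬ack]) = {s0, s1, s3, s5, s6}, so the formula holds at s6.

Yes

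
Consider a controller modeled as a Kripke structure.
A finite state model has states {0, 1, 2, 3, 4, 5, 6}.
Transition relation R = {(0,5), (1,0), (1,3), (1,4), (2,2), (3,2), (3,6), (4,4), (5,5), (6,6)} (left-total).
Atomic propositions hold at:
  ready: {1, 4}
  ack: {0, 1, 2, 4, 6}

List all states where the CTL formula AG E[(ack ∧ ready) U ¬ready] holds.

Sat(ack ∧ ready) = {1, 4}
Sat(¬ready) = {0, 2, 3, 5, 6}
E[(ack ∧ ready) U ¬ready]: least fixpoint, start Z0 = Sat(¬ready) = {0, 2, 3, 5, 6}, add states in Sat(ack ∧ ready) with some successor in Z. Z1 = {0, 1, 2, 3, 5, 6}; fixed.
Sat(E[(ack ∧ ready) U ¬ready]) = {0, 1, 2, 3, 5, 6}
AG E[(ack ∧ ready) U ¬ready]: greatest fixpoint, start Z0 = {0, 1, 2, 3, 5, 6}, keep only states in Sat with every successor in Z. Z1 = {0, 2, 3, 5, 6}; fixed.
Sat(AG E[(ack ∧ ready) U ¬ready]) = {0, 2, 3, 5, 6}

{0, 2, 3, 5, 6}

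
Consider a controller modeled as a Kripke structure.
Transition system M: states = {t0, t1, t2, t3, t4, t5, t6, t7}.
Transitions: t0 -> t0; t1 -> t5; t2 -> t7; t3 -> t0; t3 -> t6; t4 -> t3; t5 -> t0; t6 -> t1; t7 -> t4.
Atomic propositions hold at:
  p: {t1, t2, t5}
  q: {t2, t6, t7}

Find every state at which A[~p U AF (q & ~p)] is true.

Sat(~p) = {t0, t3, t4, t6, t7}
Sat(q & ~p) = {t6, t7}
AF (q & ~p): least fixpoint, start Z0 = {t6, t7}, add states with every successor in Z. Z1 = {t2, t6, t7}; fixed.
Sat(AF (q & ~p)) = {t2, t6, t7}
A[~p U AF (q & ~p)]: least fixpoint, start Z0 = Sat(AF (q & ~p)) = {t2, t6, t7}, add states in Sat(~p) with every successor in Z. Already a fixed point.
Sat(A[~p U AF (q & ~p)]) = {t2, t6, t7}

{t2, t6, t7}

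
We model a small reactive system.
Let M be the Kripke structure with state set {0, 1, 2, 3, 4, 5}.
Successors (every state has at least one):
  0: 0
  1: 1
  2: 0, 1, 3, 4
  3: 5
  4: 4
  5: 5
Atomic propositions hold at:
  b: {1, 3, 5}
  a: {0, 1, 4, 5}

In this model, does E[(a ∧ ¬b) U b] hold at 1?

Yes

Sat(¬b) = {0, 2, 4}
Sat(a ∧ ¬b) = {0, 4}
E[(a ∧ ¬b) U b]: least fixpoint, start Z0 = Sat(b) = {1, 3, 5}, add states in Sat(a ∧ ¬b) with some successor in Z. Already a fixed point.
Sat(E[(a ∧ ¬b) U b]) = {1, 3, 5}
1 ∈ Sat(E[(a ∧ ¬b) U b]) = {1, 3, 5}, so the formula holds at 1.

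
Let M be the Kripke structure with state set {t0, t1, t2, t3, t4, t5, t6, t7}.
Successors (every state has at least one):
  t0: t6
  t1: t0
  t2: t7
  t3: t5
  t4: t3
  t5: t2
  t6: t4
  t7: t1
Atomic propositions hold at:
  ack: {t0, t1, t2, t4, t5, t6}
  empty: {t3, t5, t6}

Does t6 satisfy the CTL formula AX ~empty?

Yes

Sat(~empty) = {t0, t1, t2, t4, t7}
Sat(AX ~empty) = {s : every successor in {t0, t1, t2, t4, t7}} = {t1, t2, t5, t6, t7}
t6 ∈ Sat(AX ~empty) = {t1, t2, t5, t6, t7}, so the formula holds at t6.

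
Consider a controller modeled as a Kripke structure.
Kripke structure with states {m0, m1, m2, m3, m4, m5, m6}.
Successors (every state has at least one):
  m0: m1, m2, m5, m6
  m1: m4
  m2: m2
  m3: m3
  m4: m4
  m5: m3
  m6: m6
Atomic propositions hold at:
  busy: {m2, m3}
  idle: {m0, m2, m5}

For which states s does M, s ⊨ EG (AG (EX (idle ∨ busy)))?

Sat(idle ∨ busy) = {m0, m2, m3, m5}
Sat(EX (idle ∨ busy)) = {s : some successor in {m0, m2, m3, m5}} = {m0, m2, m3, m5}
AG (EX (idle ∨ busy)): greatest fixpoint, start Z0 = {m0, m2, m3, m5}, keep only states in Sat with every successor in Z. Z1 = {m2, m3, m5}; fixed.
Sat(AG (EX (idle ∨ busy))) = {m2, m3, m5}
EG (AG (EX (idle ∨ busy))): greatest fixpoint, start Z0 = {m2, m3, m5}, keep only states in Sat with some successor in Z. Already a fixed point.
Sat(EG (AG (EX (idle ∨ busy)))) = {m2, m3, m5}

{m2, m3, m5}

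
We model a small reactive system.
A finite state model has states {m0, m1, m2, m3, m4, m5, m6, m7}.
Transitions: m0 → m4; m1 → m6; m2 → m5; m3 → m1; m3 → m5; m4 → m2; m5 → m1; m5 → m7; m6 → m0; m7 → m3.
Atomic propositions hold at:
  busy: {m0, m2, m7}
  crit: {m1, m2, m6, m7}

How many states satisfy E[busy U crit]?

4

E[busy U crit]: least fixpoint, start Z0 = Sat(crit) = {m1, m2, m6, m7}, add states in Sat(busy) with some successor in Z. Already a fixed point.
Sat(E[busy U crit]) = {m1, m2, m6, m7}
|Sat(E[busy U crit])| = |{m1, m2, m6, m7}| = 4.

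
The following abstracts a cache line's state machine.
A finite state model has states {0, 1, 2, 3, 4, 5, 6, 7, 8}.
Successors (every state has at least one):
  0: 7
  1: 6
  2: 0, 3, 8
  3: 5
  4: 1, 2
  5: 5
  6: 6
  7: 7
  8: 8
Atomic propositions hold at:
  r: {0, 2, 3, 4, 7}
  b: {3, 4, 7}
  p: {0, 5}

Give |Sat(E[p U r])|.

5

E[p U r]: least fixpoint, start Z0 = Sat(r) = {0, 2, 3, 4, 7}, add states in Sat(p) with some successor in Z. Already a fixed point.
Sat(E[p U r]) = {0, 2, 3, 4, 7}
|Sat(E[p U r])| = |{0, 2, 3, 4, 7}| = 5.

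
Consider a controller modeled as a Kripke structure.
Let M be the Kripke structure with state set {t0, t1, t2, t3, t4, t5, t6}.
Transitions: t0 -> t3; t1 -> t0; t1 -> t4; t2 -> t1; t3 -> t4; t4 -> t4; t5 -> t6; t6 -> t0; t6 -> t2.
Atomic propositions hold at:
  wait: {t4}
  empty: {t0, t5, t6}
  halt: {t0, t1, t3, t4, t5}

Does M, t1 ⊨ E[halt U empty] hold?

Yes

E[halt U empty]: least fixpoint, start Z0 = Sat(empty) = {t0, t5, t6}, add states in Sat(halt) with some successor in Z. Z1 = {t0, t1, t5, t6}; fixed.
Sat(E[halt U empty]) = {t0, t1, t5, t6}
t1 ∈ Sat(E[halt U empty]) = {t0, t1, t5, t6}, so the formula holds at t1.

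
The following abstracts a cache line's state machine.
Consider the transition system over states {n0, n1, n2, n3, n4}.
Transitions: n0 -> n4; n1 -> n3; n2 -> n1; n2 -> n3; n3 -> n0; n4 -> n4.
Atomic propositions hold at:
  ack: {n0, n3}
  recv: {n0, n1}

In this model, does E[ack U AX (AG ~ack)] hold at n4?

Sat(~ack) = {n1, n2, n4}
AG ~ack: greatest fixpoint, start Z0 = {n1, n2, n4}, keep only states in Sat with every successor in Z. Z1 = {n4}; fixed.
Sat(AG ~ack) = {n4}
Sat(AX (AG ~ack)) = {s : every successor in {n4}} = {n0, n4}
E[ack U AX (AG ~ack)]: least fixpoint, start Z0 = Sat(AX (AG ~ack)) = {n0, n4}, add states in Sat(ack) with some successor in Z. Z1 = {n0, n3, n4}; fixed.
Sat(E[ack U AX (AG ~ack)]) = {n0, n3, n4}
n4 ∈ Sat(E[ack U AX (AG ~ack)]) = {n0, n3, n4}, so the formula holds at n4.

Yes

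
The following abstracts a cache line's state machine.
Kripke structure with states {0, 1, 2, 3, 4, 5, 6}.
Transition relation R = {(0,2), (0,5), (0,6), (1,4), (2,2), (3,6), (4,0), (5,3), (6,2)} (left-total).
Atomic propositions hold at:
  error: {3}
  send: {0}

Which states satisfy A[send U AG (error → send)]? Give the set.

Sat(error → send) = {0, 1, 2, 4, 5, 6}
AG (error → send): greatest fixpoint, start Z0 = {0, 1, 2, 4, 5, 6}, keep only states in Sat with every successor in Z. Z1 = {0, 1, 2, 4, 6}; Z2 = {1, 2, 4, 6}; Z3 = {1, 2, 6}; Z4 = {2, 6}; fixed.
Sat(AG (error → send)) = {2, 6}
A[send U AG (error → send)]: least fixpoint, start Z0 = Sat(AG (error → send)) = {2, 6}, add states in Sat(send) with every successor in Z. Already a fixed point.
Sat(A[send U AG (error → send)]) = {2, 6}

{2, 6}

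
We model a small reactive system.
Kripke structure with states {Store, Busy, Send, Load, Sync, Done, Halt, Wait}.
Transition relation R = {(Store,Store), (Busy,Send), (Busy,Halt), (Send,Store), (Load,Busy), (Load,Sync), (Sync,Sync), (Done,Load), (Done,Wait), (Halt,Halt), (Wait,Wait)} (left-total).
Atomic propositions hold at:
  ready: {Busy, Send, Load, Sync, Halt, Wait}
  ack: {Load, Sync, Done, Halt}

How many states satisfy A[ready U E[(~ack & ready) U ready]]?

6

Sat(~ack) = {Store, Busy, Send, Wait}
Sat(~ack & ready) = {Busy, Send, Wait}
E[(~ack & ready) U ready]: least fixpoint, start Z0 = Sat(ready) = {Busy, Send, Load, Sync, Halt, Wait}, add states in Sat(~ack & ready) with some successor in Z. Already a fixed point.
Sat(E[(~ack & ready) U ready]) = {Busy, Send, Load, Sync, Halt, Wait}
A[ready U E[(~ack & ready) U ready]]: least fixpoint, start Z0 = Sat(E[(~ack & ready) U ready]) = {Busy, Send, Load, Sync, Halt, Wait}, add states in Sat(ready) with every successor in Z. Already a fixed point.
Sat(A[ready U E[(~ack & ready) U ready]]) = {Busy, Send, Load, Sync, Halt, Wait}
|Sat(A[ready U E[(~ack & ready) U ready]])| = |{Busy, Send, Load, Sync, Halt, Wait}| = 6.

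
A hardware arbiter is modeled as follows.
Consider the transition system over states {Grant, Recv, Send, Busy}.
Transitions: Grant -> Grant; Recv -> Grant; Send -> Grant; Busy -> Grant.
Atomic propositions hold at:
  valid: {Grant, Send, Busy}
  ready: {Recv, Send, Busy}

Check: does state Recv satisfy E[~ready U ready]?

Yes

Sat(~ready) = {Grant}
E[~ready U ready]: least fixpoint, start Z0 = Sat(ready) = {Recv, Send, Busy}, add states in Sat(~ready) with some successor in Z. Already a fixed point.
Sat(E[~ready U ready]) = {Recv, Send, Busy}
Recv ∈ Sat(E[~ready U ready]) = {Recv, Send, Busy}, so the formula holds at Recv.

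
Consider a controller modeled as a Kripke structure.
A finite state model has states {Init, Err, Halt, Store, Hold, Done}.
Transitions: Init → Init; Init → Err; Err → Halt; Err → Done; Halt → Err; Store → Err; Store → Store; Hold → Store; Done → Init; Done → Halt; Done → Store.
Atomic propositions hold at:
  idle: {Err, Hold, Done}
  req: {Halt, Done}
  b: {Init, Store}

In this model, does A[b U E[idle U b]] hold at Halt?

No

E[idle U b]: least fixpoint, start Z0 = Sat(b) = {Init, Store}, add states in Sat(idle) with some successor in Z. Z1 = {Init, Store, Hold, Done}; Z2 = {Init, Err, Store, Hold, Done}; fixed.
Sat(E[idle U b]) = {Init, Err, Store, Hold, Done}
A[b U E[idle U b]]: least fixpoint, start Z0 = Sat(E[idle U b]) = {Init, Err, Store, Hold, Done}, add states in Sat(b) with every successor in Z. Already a fixed point.
Sat(A[b U E[idle U b]]) = {Init, Err, Store, Hold, Done}
Halt ∉ Sat(A[b U E[idle U b]]) = {Init, Err, Store, Hold, Done}, so the formula does not hold at Halt.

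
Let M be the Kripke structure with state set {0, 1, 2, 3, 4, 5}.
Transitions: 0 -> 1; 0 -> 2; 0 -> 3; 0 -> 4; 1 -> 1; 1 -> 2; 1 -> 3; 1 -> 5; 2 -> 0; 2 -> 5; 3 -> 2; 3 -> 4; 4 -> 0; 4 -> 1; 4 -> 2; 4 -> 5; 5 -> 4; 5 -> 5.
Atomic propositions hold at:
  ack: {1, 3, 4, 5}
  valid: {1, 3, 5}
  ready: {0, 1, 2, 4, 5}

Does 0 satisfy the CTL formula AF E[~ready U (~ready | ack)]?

No

Sat(~ready) = {3}
Sat(~ready | ack) = {1, 3, 4, 5}
E[~ready U (~ready | ack)]: least fixpoint, start Z0 = Sat((~ready | ack)) = {1, 3, 4, 5}, add states in Sat(~ready) with some successor in Z. Already a fixed point.
Sat(E[~ready U (~ready | ack)]) = {1, 3, 4, 5}
AF E[~ready U (~ready | ack)]: least fixpoint, start Z0 = {1, 3, 4, 5}, add states with every successor in Z. Already a fixed point.
Sat(AF E[~ready U (~ready | ack)]) = {1, 3, 4, 5}
0 ∉ Sat(AF E[~ready U (~ready | ack)]) = {1, 3, 4, 5}, so the formula does not hold at 0.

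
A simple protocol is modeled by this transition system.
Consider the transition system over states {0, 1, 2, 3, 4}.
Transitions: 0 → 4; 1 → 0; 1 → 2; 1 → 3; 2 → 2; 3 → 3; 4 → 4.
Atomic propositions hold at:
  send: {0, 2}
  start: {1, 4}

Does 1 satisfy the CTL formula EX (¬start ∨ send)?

Yes

Sat(¬start) = {0, 2, 3}
Sat(¬start ∨ send) = {0, 2, 3}
Sat(EX (¬start ∨ send)) = {s : some successor in {0, 2, 3}} = {1, 2, 3}
1 ∈ Sat(EX (¬start ∨ send)) = {1, 2, 3}, so the formula holds at 1.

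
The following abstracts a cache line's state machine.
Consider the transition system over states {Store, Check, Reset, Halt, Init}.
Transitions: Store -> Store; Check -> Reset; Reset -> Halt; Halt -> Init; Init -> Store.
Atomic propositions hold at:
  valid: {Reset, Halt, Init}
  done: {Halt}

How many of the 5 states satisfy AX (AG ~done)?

Sat(~done) = {Store, Check, Reset, Init}
AG ~done: greatest fixpoint, start Z0 = {Store, Check, Reset, Init}, keep only states in Sat with every successor in Z. Z1 = {Store, Check, Init}; Z2 = {Store, Init}; fixed.
Sat(AG ~done) = {Store, Init}
Sat(AX (AG ~done)) = {s : every successor in {Store, Init}} = {Store, Halt, Init}
|Sat(AX (AG ~done))| = |{Store, Halt, Init}| = 3.

3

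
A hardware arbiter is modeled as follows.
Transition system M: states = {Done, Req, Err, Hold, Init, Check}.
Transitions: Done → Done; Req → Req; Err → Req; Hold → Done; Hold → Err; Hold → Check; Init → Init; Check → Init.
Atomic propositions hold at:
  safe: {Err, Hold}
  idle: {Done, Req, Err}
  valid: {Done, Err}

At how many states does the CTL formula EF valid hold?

EF valid: least fixpoint, start Z0 = {Done, Err}, add states with some successor in Z. Z1 = {Done, Err, Hold}; fixed.
Sat(EF valid) = {Done, Err, Hold}
|Sat(EF valid)| = |{Done, Err, Hold}| = 3.

3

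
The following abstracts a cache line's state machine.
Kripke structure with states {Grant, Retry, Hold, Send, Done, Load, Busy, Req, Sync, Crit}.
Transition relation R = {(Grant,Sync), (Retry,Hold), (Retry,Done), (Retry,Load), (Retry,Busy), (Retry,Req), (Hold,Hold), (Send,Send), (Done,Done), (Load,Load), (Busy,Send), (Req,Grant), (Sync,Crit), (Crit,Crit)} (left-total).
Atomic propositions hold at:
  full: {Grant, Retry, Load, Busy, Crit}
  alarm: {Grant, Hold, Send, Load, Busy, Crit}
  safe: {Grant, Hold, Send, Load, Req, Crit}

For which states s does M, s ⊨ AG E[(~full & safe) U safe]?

Sat(~full) = {Hold, Send, Done, Req, Sync}
Sat(~full & safe) = {Hold, Send, Req}
E[(~full & safe) U safe]: least fixpoint, start Z0 = Sat(safe) = {Grant, Hold, Send, Load, Req, Crit}, add states in Sat(~full & safe) with some successor in Z. Already a fixed point.
Sat(E[(~full & safe) U safe]) = {Grant, Hold, Send, Load, Req, Crit}
AG E[(~full & safe) U safe]: greatest fixpoint, start Z0 = {Grant, Hold, Send, Load, Req, Crit}, keep only states in Sat with every successor in Z. Z1 = {Hold, Send, Load, Req, Crit}; Z2 = {Hold, Send, Load, Crit}; fixed.
Sat(AG E[(~full & safe) U safe]) = {Hold, Send, Load, Crit}

{Hold, Send, Load, Crit}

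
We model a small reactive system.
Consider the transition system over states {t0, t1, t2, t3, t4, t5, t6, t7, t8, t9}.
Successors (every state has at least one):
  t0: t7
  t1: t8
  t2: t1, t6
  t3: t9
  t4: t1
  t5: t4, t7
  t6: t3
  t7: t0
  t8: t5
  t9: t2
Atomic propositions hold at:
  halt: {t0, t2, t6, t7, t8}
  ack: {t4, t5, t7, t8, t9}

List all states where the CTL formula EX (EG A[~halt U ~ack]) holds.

{t2, t3, t6, t9}

Sat(~halt) = {t1, t3, t4, t5, t9}
Sat(~ack) = {t0, t1, t2, t3, t6}
A[~halt U ~ack]: least fixpoint, start Z0 = Sat(~ack) = {t0, t1, t2, t3, t6}, add states in Sat(~halt) with every successor in Z. Z1 = {t0, t1, t2, t3, t4, t6, t9}; fixed.
Sat(A[~halt U ~ack]) = {t0, t1, t2, t3, t4, t6, t9}
EG A[~halt U ~ack]: greatest fixpoint, start Z0 = {t0, t1, t2, t3, t4, t6, t9}, keep only states in Sat with some successor in Z. Z1 = {t2, t3, t4, t6, t9}; Z2 = {t2, t3, t6, t9}; fixed.
Sat(EG A[~halt U ~ack]) = {t2, t3, t6, t9}
Sat(EX (EG A[~halt U ~ack])) = {s : some successor in {t2, t3, t6, t9}} = {t2, t3, t6, t9}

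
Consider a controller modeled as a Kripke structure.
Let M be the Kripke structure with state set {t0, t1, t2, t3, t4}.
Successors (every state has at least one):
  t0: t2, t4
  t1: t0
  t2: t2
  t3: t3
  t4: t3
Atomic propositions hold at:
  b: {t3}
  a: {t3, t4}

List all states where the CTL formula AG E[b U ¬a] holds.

{t2}

Sat(¬a) = {t0, t1, t2}
E[b U ¬a]: least fixpoint, start Z0 = Sat(¬a) = {t0, t1, t2}, add states in Sat(b) with some successor in Z. Already a fixed point.
Sat(E[b U ¬a]) = {t0, t1, t2}
AG E[b U ¬a]: greatest fixpoint, start Z0 = {t0, t1, t2}, keep only states in Sat with every successor in Z. Z1 = {t1, t2}; Z2 = {t2}; fixed.
Sat(AG E[b U ¬a]) = {t2}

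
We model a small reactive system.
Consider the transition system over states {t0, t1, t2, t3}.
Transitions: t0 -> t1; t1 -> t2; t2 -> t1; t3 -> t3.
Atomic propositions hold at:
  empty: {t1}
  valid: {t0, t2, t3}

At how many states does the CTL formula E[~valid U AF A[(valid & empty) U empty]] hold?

Sat(~valid) = {t1}
Sat(valid & empty) = ∅
A[(valid & empty) U empty]: least fixpoint, start Z0 = Sat(empty) = {t1}, add states in Sat(valid & empty) with every successor in Z. Already a fixed point.
Sat(A[(valid & empty) U empty]) = {t1}
AF A[(valid & empty) U empty]: least fixpoint, start Z0 = {t1}, add states with every successor in Z. Z1 = {t0, t1, t2}; fixed.
Sat(AF A[(valid & empty) U empty]) = {t0, t1, t2}
E[~valid U AF A[(valid & empty) U empty]]: least fixpoint, start Z0 = Sat(AF A[(valid & empty) U empty]) = {t0, t1, t2}, add states in Sat(~valid) with some successor in Z. Already a fixed point.
Sat(E[~valid U AF A[(valid & empty) U empty]]) = {t0, t1, t2}
|Sat(E[~valid U AF A[(valid & empty) U empty]])| = |{t0, t1, t2}| = 3.

3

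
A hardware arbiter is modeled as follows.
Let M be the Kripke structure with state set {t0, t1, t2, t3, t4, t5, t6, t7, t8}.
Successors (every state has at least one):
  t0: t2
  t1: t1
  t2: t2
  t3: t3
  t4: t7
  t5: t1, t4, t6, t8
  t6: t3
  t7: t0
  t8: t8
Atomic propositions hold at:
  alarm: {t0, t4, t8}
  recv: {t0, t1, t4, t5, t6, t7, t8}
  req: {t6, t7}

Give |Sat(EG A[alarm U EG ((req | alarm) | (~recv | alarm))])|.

7

Sat(req | alarm) = {t0, t4, t6, t7, t8}
Sat(~recv) = {t2, t3}
Sat(~recv | alarm) = {t0, t2, t3, t4, t8}
Sat((req | alarm) | (~recv | alarm)) = {t0, t2, t3, t4, t6, t7, t8}
EG ((req | alarm) | (~recv | alarm)): greatest fixpoint, start Z0 = {t0, t2, t3, t4, t6, t7, t8}, keep only states in Sat with some successor in Z. Already a fixed point.
Sat(EG ((req | alarm) | (~recv | alarm))) = {t0, t2, t3, t4, t6, t7, t8}
A[alarm U EG ((req | alarm) | (~recv | alarm))]: least fixpoint, start Z0 = Sat(EG ((req | alarm) | (~recv | alarm))) = {t0, t2, t3, t4, t6, t7, t8}, add states in Sat(alarm) with every successor in Z. Already a fixed point.
Sat(A[alarm U EG ((req | alarm) | (~recv | alarm))]) = {t0, t2, t3, t4, t6, t7, t8}
EG A[alarm U EG ((req | alarm) | (~recv | alarm))]: greatest fixpoint, start Z0 = {t0, t2, t3, t4, t6, t7, t8}, keep only states in Sat with some successor in Z. Already a fixed point.
Sat(EG A[alarm U EG ((req | alarm) | (~recv | alarm))]) = {t0, t2, t3, t4, t6, t7, t8}
|Sat(EG A[alarm U EG ((req | alarm) | (~recv | alarm))])| = |{t0, t2, t3, t4, t6, t7, t8}| = 7.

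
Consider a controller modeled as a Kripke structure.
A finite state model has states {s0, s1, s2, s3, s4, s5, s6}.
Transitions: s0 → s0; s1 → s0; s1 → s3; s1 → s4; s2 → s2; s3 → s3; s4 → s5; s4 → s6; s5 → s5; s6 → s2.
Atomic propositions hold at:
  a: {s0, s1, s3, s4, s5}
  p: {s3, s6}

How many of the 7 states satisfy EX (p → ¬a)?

Sat(¬a) = {s2, s6}
Sat(p → ¬a) = {s0, s1, s2, s4, s5, s6}
Sat(EX (p → ¬a)) = {s : some successor in {s0, s1, s2, s4, s5, s6}} = {s0, s1, s2, s4, s5, s6}
|Sat(EX (p → ¬a))| = |{s0, s1, s2, s4, s5, s6}| = 6.

6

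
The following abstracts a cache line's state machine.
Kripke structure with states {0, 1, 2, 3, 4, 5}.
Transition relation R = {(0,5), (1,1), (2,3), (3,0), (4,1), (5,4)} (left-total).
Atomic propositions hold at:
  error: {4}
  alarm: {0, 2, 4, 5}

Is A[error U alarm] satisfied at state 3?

A[error U alarm]: least fixpoint, start Z0 = Sat(alarm) = {0, 2, 4, 5}, add states in Sat(error) with every successor in Z. Already a fixed point.
Sat(A[error U alarm]) = {0, 2, 4, 5}
3 ∉ Sat(A[error U alarm]) = {0, 2, 4, 5}, so the formula does not hold at 3.

No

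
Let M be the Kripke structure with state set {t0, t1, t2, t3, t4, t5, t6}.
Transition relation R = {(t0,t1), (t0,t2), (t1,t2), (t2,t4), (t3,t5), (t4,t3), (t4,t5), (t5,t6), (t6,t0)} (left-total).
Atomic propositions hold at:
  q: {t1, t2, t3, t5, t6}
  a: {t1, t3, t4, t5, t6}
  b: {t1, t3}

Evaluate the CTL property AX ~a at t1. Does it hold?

Yes

Sat(~a) = {t0, t2}
Sat(AX ~a) = {s : every successor in {t0, t2}} = {t1, t6}
t1 ∈ Sat(AX ~a) = {t1, t6}, so the formula holds at t1.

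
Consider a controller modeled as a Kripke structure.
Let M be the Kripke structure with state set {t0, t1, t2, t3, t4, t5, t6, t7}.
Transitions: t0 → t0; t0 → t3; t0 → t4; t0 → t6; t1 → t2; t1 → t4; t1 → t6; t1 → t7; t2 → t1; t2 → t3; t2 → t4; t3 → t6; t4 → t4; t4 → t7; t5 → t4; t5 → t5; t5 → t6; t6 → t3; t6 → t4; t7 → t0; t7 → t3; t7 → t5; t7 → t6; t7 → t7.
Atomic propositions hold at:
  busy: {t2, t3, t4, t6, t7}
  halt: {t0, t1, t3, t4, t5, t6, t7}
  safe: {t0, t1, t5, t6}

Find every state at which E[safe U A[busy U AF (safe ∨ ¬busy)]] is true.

Sat(¬busy) = {t0, t1, t5}
Sat(safe ∨ ¬busy) = {t0, t1, t5, t6}
AF (safe ∨ ¬busy): least fixpoint, start Z0 = {t0, t1, t5, t6}, add states with every successor in Z. Z1 = {t0, t1, t3, t5, t6}; fixed.
Sat(AF (safe ∨ ¬busy)) = {t0, t1, t3, t5, t6}
A[busy U AF (safe ∨ ¬busy)]: least fixpoint, start Z0 = Sat(AF (safe ∨ ¬busy)) = {t0, t1, t3, t5, t6}, add states in Sat(busy) with every successor in Z. Already a fixed point.
Sat(A[busy U AF (safe ∨ ¬busy)]) = {t0, t1, t3, t5, t6}
E[safe U A[busy U AF (safe ∨ ¬busy)]]: least fixpoint, start Z0 = Sat(A[busy U AF (safe ∨ ¬busy)]) = {t0, t1, t3, t5, t6}, add states in Sat(safe) with some successor in Z. Already a fixed point.
Sat(E[safe U A[busy U AF (safe ∨ ¬busy)]]) = {t0, t1, t3, t5, t6}

{t0, t1, t3, t5, t6}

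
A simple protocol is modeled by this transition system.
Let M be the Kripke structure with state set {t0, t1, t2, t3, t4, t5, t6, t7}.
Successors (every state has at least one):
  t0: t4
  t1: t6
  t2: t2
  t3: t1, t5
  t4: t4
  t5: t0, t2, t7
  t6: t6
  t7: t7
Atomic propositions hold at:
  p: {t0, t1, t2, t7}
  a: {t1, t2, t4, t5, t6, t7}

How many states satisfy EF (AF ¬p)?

6

Sat(¬p) = {t3, t4, t5, t6}
AF ¬p: least fixpoint, start Z0 = {t3, t4, t5, t6}, add states with every successor in Z. Z1 = {t0, t1, t3, t4, t5, t6}; fixed.
Sat(AF ¬p) = {t0, t1, t3, t4, t5, t6}
EF (AF ¬p): least fixpoint, start Z0 = {t0, t1, t3, t4, t5, t6}, add states with some successor in Z. Already a fixed point.
Sat(EF (AF ¬p)) = {t0, t1, t3, t4, t5, t6}
|Sat(EF (AF ¬p))| = |{t0, t1, t3, t4, t5, t6}| = 6.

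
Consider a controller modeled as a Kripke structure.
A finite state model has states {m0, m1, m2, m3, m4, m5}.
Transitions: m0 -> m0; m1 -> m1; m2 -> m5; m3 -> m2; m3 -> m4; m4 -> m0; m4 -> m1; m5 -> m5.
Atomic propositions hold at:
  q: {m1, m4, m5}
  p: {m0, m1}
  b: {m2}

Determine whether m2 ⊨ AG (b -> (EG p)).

EG p: greatest fixpoint, start Z0 = {m0, m1}, keep only states in Sat with some successor in Z. Already a fixed point.
Sat(EG p) = {m0, m1}
Sat(b -> (EG p)) = {m0, m1, m3, m4, m5}
AG (b -> (EG p)): greatest fixpoint, start Z0 = {m0, m1, m3, m4, m5}, keep only states in Sat with every successor in Z. Z1 = {m0, m1, m4, m5}; fixed.
Sat(AG (b -> (EG p))) = {m0, m1, m4, m5}
m2 ∉ Sat(AG (b -> (EG p))) = {m0, m1, m4, m5}, so the formula does not hold at m2.

No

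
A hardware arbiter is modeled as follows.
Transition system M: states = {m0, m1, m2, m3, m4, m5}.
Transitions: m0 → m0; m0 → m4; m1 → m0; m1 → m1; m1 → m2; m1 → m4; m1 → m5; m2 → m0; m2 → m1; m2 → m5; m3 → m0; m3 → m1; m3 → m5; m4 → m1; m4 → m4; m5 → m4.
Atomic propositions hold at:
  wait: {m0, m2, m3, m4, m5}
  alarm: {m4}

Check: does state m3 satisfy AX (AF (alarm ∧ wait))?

Sat(alarm ∧ wait) = {m4}
AF (alarm ∧ wait): least fixpoint, start Z0 = {m4}, add states with every successor in Z. Z1 = {m4, m5}; fixed.
Sat(AF (alarm ∧ wait)) = {m4, m5}
Sat(AX (AF (alarm ∧ wait))) = {s : every successor in {m4, m5}} = {m5}
m3 ∉ Sat(AX (AF (alarm ∧ wait))) = {m5}, so the formula does not hold at m3.

No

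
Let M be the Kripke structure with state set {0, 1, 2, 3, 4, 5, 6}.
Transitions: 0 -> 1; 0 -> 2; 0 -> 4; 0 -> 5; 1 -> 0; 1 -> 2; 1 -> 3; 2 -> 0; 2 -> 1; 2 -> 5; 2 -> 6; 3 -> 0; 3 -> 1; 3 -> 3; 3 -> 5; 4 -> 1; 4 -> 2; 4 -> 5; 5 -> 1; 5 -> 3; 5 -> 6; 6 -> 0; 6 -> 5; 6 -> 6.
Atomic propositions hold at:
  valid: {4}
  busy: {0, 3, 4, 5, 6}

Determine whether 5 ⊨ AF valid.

No

AF valid: least fixpoint, start Z0 = {4}, add states with every successor in Z. Already a fixed point.
Sat(AF valid) = {4}
5 ∉ Sat(AF valid) = {4}, so the formula does not hold at 5.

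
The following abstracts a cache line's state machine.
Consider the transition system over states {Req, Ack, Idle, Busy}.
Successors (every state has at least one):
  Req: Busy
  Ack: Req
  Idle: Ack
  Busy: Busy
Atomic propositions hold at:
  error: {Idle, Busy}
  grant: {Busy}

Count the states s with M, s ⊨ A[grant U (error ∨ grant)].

2

Sat(error ∨ grant) = {Idle, Busy}
A[grant U (error ∨ grant)]: least fixpoint, start Z0 = Sat((error ∨ grant)) = {Idle, Busy}, add states in Sat(grant) with every successor in Z. Already a fixed point.
Sat(A[grant U (error ∨ grant)]) = {Idle, Busy}
|Sat(A[grant U (error ∨ grant)])| = |{Idle, Busy}| = 2.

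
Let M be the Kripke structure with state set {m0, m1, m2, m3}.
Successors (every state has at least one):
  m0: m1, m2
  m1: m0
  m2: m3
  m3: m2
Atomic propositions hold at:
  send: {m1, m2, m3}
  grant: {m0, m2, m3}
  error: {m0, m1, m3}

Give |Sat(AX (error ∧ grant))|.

2

Sat(error ∧ grant) = {m0, m3}
Sat(AX (error ∧ grant)) = {s : every successor in {m0, m3}} = {m1, m2}
|Sat(AX (error ∧ grant))| = |{m1, m2}| = 2.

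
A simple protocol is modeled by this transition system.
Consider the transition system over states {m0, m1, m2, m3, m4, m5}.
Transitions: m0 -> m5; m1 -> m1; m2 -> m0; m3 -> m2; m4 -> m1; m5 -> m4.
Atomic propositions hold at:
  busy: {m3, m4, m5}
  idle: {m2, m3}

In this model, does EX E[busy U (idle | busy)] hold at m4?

No

Sat(idle | busy) = {m2, m3, m4, m5}
E[busy U (idle | busy)]: least fixpoint, start Z0 = Sat((idle | busy)) = {m2, m3, m4, m5}, add states in Sat(busy) with some successor in Z. Already a fixed point.
Sat(E[busy U (idle | busy)]) = {m2, m3, m4, m5}
Sat(EX E[busy U (idle | busy)]) = {s : some successor in {m2, m3, m4, m5}} = {m0, m3, m5}
m4 ∉ Sat(EX E[busy U (idle | busy)]) = {m0, m3, m5}, so the formula does not hold at m4.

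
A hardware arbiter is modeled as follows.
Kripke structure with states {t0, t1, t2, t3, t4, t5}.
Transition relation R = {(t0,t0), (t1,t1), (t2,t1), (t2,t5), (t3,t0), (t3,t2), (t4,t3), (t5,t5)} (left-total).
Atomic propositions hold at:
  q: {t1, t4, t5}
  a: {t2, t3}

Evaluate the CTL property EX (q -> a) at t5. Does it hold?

Sat(q -> a) = {t0, t2, t3}
Sat(EX (q -> a)) = {s : some successor in {t0, t2, t3}} = {t0, t3, t4}
t5 ∉ Sat(EX (q -> a)) = {t0, t3, t4}, so the formula does not hold at t5.

No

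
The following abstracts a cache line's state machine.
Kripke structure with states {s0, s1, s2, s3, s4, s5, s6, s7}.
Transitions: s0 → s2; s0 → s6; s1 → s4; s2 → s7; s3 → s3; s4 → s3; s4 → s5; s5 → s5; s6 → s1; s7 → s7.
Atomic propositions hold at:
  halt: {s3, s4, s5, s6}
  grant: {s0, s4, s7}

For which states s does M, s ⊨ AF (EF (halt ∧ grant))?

Sat(halt ∧ grant) = {s4}
EF (halt ∧ grant): least fixpoint, start Z0 = {s4}, add states with some successor in Z. Z1 = {s1, s4}; Z2 = {s1, s4, s6}; Z3 = {s0, s1, s4, s6}; fixed.
Sat(EF (halt ∧ grant)) = {s0, s1, s4, s6}
AF (EF (halt ∧ grant)): least fixpoint, start Z0 = {s0, s1, s4, s6}, add states with every successor in Z. Already a fixed point.
Sat(AF (EF (halt ∧ grant))) = {s0, s1, s4, s6}

{s0, s1, s4, s6}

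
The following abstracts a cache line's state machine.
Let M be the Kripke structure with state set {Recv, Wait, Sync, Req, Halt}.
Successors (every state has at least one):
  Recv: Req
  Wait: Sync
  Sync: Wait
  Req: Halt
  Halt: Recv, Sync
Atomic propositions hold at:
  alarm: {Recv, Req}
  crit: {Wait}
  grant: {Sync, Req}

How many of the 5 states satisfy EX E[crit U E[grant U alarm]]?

2

E[grant U alarm]: least fixpoint, start Z0 = Sat(alarm) = {Recv, Req}, add states in Sat(grant) with some successor in Z. Already a fixed point.
Sat(E[grant U alarm]) = {Recv, Req}
E[crit U E[grant U alarm]]: least fixpoint, start Z0 = Sat(E[grant U alarm]) = {Recv, Req}, add states in Sat(crit) with some successor in Z. Already a fixed point.
Sat(E[crit U E[grant U alarm]]) = {Recv, Req}
Sat(EX E[crit U E[grant U alarm]]) = {s : some successor in {Recv, Req}} = {Recv, Halt}
|Sat(EX E[crit U E[grant U alarm]])| = |{Recv, Halt}| = 2.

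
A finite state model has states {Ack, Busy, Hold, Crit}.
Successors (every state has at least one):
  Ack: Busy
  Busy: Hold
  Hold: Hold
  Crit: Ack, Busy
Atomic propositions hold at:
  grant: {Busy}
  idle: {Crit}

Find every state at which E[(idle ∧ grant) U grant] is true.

Sat(idle ∧ grant) = ∅
E[(idle ∧ grant) U grant]: least fixpoint, start Z0 = Sat(grant) = {Busy}, add states in Sat(idle ∧ grant) with some successor in Z. Already a fixed point.
Sat(E[(idle ∧ grant) U grant]) = {Busy}

{Busy}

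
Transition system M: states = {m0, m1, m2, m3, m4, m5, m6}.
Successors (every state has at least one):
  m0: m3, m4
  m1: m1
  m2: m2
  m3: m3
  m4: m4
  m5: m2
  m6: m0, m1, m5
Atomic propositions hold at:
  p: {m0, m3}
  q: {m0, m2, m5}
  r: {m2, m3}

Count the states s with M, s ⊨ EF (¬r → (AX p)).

5

Sat(¬r) = {m0, m1, m4, m5, m6}
Sat(AX p) = {s : every successor in {m0, m3}} = {m3}
Sat(¬r → (AX p)) = {m2, m3}
EF (¬r → (AX p)): least fixpoint, start Z0 = {m2, m3}, add states with some successor in Z. Z1 = {m0, m2, m3, m5}; Z2 = {m0, m2, m3, m5, m6}; fixed.
Sat(EF (¬r → (AX p))) = {m0, m2, m3, m5, m6}
|Sat(EF (¬r → (AX p)))| = |{m0, m2, m3, m5, m6}| = 5.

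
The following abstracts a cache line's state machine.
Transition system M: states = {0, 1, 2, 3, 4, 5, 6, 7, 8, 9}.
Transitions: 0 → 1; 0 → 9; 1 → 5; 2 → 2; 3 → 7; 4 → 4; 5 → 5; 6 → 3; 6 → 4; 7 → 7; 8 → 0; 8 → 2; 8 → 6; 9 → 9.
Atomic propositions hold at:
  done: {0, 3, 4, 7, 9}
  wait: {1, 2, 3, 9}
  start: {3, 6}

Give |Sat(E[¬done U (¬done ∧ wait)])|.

3

Sat(¬done) = {1, 2, 5, 6, 8}
Sat(¬done ∧ wait) = {1, 2}
E[¬done U (¬done ∧ wait)]: least fixpoint, start Z0 = Sat((¬done ∧ wait)) = {1, 2}, add states in Sat(¬done) with some successor in Z. Z1 = {1, 2, 8}; fixed.
Sat(E[¬done U (¬done ∧ wait)]) = {1, 2, 8}
|Sat(E[¬done U (¬done ∧ wait)])| = |{1, 2, 8}| = 3.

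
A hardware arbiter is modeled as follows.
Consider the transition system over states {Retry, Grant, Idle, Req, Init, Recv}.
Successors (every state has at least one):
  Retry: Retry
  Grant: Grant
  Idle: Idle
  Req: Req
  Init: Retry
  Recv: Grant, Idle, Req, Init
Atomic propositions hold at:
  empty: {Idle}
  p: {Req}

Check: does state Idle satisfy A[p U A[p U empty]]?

A[p U empty]: least fixpoint, start Z0 = Sat(empty) = {Idle}, add states in Sat(p) with every successor in Z. Already a fixed point.
Sat(A[p U empty]) = {Idle}
A[p U A[p U empty]]: least fixpoint, start Z0 = Sat(A[p U empty]) = {Idle}, add states in Sat(p) with every successor in Z. Already a fixed point.
Sat(A[p U A[p U empty]]) = {Idle}
Idle ∈ Sat(A[p U A[p U empty]]) = {Idle}, so the formula holds at Idle.

Yes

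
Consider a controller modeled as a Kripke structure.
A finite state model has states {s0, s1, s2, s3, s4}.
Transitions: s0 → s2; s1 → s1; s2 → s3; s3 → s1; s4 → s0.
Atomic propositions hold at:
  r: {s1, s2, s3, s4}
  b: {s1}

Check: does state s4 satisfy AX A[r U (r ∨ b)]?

No

Sat(r ∨ b) = {s1, s2, s3, s4}
A[r U (r ∨ b)]: least fixpoint, start Z0 = Sat((r ∨ b)) = {s1, s2, s3, s4}, add states in Sat(r) with every successor in Z. Already a fixed point.
Sat(A[r U (r ∨ b)]) = {s1, s2, s3, s4}
Sat(AX A[r U (r ∨ b)]) = {s : every successor in {s1, s2, s3, s4}} = {s0, s1, s2, s3}
s4 ∉ Sat(AX A[r U (r ∨ b)]) = {s0, s1, s2, s3}, so the formula does not hold at s4.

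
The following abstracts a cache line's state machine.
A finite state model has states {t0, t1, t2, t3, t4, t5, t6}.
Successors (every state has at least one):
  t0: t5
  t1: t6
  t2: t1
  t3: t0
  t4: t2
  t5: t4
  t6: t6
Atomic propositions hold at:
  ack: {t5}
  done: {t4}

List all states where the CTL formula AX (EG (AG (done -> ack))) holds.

Sat(done -> ack) = {t0, t1, t2, t3, t5, t6}
AG (done -> ack): greatest fixpoint, start Z0 = {t0, t1, t2, t3, t5, t6}, keep only states in Sat with every successor in Z. Z1 = {t0, t1, t2, t3, t6}; Z2 = {t1, t2, t3, t6}; Z3 = {t1, t2, t6}; fixed.
Sat(AG (done -> ack)) = {t1, t2, t6}
EG (AG (done -> ack)): greatest fixpoint, start Z0 = {t1, t2, t6}, keep only states in Sat with some successor in Z. Already a fixed point.
Sat(EG (AG (done -> ack))) = {t1, t2, t6}
Sat(AX (EG (AG (done -> ack)))) = {s : every successor in {t1, t2, t6}} = {t1, t2, t4, t6}

{t1, t2, t4, t6}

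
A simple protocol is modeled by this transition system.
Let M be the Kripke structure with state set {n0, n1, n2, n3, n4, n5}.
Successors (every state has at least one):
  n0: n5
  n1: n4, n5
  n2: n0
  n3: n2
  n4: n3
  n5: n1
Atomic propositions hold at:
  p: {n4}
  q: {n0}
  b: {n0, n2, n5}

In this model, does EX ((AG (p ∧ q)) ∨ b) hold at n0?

Yes

Sat(p ∧ q) = ∅
AG (p ∧ q): greatest fixpoint, start Z0 = ∅, keep only states in Sat with every successor in Z. Already a fixed point.
Sat(AG (p ∧ q)) = ∅
Sat((AG (p ∧ q)) ∨ b) = {n0, n2, n5}
Sat(EX ((AG (p ∧ q)) ∨ b)) = {s : some successor in {n0, n2, n5}} = {n0, n1, n2, n3}
n0 ∈ Sat(EX ((AG (p ∧ q)) ∨ b)) = {n0, n1, n2, n3}, so the formula holds at n0.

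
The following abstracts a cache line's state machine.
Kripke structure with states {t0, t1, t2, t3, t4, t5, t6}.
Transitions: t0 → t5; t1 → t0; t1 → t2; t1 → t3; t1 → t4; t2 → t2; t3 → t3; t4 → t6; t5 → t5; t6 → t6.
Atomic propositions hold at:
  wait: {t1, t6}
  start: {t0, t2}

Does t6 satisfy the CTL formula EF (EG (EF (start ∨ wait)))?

Sat(start ∨ wait) = {t0, t1, t2, t6}
EF (start ∨ wait): least fixpoint, start Z0 = {t0, t1, t2, t6}, add states with some successor in Z. Z1 = {t0, t1, t2, t4, t6}; fixed.
Sat(EF (start ∨ wait)) = {t0, t1, t2, t4, t6}
EG (EF (start ∨ wait)): greatest fixpoint, start Z0 = {t0, t1, t2, t4, t6}, keep only states in Sat with some successor in Z. Z1 = {t1, t2, t4, t6}; fixed.
Sat(EG (EF (start ∨ wait))) = {t1, t2, t4, t6}
EF (EG (EF (start ∨ wait))): least fixpoint, start Z0 = {t1, t2, t4, t6}, add states with some successor in Z. Already a fixed point.
Sat(EF (EG (EF (start ∨ wait)))) = {t1, t2, t4, t6}
t6 ∈ Sat(EF (EG (EF (start ∨ wait)))) = {t1, t2, t4, t6}, so the formula holds at t6.

Yes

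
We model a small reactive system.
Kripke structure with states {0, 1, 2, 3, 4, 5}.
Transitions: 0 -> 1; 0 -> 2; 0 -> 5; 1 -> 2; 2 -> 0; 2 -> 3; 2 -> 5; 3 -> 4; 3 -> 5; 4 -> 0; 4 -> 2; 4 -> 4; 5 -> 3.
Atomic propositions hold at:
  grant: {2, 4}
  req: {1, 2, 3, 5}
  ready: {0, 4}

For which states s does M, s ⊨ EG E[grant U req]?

E[grant U req]: least fixpoint, start Z0 = Sat(req) = {1, 2, 3, 5}, add states in Sat(grant) with some successor in Z. Z1 = {1, 2, 3, 4, 5}; fixed.
Sat(E[grant U req]) = {1, 2, 3, 4, 5}
EG E[grant U req]: greatest fixpoint, start Z0 = {1, 2, 3, 4, 5}, keep only states in Sat with some successor in Z. Already a fixed point.
Sat(EG E[grant U req]) = {1, 2, 3, 4, 5}

{1, 2, 3, 4, 5}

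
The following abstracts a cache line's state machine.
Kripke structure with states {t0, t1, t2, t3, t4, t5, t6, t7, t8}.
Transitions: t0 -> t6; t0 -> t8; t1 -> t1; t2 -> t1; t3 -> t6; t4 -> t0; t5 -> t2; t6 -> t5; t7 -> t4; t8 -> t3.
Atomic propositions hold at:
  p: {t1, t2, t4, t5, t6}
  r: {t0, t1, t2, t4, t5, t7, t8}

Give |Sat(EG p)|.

EG p: greatest fixpoint, start Z0 = {t1, t2, t4, t5, t6}, keep only states in Sat with some successor in Z. Z1 = {t1, t2, t5, t6}; fixed.
Sat(EG p) = {t1, t2, t5, t6}
|Sat(EG p)| = |{t1, t2, t5, t6}| = 4.

4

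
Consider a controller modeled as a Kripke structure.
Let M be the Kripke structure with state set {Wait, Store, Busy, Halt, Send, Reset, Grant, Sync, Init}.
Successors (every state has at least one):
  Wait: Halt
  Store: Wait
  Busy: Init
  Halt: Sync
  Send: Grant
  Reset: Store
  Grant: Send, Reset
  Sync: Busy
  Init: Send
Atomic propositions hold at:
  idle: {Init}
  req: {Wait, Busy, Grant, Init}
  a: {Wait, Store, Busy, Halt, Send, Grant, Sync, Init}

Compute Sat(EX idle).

Sat(EX idle) = {s : some successor in {Init}} = {Busy}

{Busy}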